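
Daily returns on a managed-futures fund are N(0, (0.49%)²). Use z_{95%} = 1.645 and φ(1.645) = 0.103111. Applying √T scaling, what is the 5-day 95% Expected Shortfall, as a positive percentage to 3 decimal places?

σ_{5d} = 0.49% × √5 = 1.096%.
ES multiplier = φ(z)/(1−α) = 0.103111/0.05 = 2.062.
ES = 1.096% × 2.062 = 2.260%.

2.260%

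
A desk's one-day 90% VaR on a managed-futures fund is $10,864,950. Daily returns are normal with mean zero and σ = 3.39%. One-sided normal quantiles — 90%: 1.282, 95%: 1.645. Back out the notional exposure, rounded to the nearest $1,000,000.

VaR as a fraction of value: z·σ = 1.282 × 3.39% = 4.34598%.
Position = $10,864,950 / 0.0434598 = $250,000,000.

$250,000,000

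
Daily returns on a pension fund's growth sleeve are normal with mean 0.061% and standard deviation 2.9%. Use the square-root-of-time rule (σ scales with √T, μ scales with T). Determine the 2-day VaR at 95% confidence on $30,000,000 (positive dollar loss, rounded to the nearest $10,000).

At 95%, z = 1.645.
σ_{2d} = 2.9% × √2 = 4.101%; μ_{2d} = 2 × 0.061% = 0.122%.
VaR = −(0.122%) + 1.645 × 4.101% = 6.624%.
On $30,000,000: 0.06624 × $30,000,000 = $1,987,200.

$1,990,000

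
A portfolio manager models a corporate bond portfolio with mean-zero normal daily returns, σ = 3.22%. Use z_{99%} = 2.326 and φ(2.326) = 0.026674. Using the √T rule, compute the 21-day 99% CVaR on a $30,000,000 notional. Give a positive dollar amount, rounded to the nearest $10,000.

$11,810,000

σ_{21d} = 3.22% × √21 = 14.756%.
ES multiplier = φ(z)/(1−α) = 0.026674/0.01 = 2.667.
ES = 14.756% × 2.667 = 39.354%; on $30,000,000: $11,806,200.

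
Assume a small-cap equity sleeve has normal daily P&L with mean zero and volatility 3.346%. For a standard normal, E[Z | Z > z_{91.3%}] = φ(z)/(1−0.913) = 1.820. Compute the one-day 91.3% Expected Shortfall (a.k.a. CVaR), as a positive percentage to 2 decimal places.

ES = 3.346% × 1.820 = 6.090%.

6.09%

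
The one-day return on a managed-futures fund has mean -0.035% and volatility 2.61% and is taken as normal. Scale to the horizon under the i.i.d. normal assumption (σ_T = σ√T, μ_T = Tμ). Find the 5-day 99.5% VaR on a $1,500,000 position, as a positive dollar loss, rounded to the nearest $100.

At 99.5%, z = 2.576.
σ_{5d} = 2.61% × √5 = 5.836%; μ_{5d} = 5 × -0.035% = -0.175%.
VaR = −(-0.175%) + 2.576 × 5.836% = 15.209%.
On $1,500,000: 0.15209 × $1,500,000 = $228,135.

$228,100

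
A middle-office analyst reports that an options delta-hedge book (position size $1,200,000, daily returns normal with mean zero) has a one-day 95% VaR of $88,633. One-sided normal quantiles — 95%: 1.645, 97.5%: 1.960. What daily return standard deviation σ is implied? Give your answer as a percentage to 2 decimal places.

4.49%

VaR as a fraction: $88,633 / $1,200,000 = 7.386%.
σ = VaR / z = 7.386% / 1.645 = 4.490%.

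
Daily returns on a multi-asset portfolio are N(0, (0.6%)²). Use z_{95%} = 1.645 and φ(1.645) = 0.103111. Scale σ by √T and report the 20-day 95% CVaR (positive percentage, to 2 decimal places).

σ_{20d} = 0.6% × √20 = 2.683%.
ES multiplier = φ(z)/(1−α) = 0.103111/0.05 = 2.062.
ES = 2.683% × 2.062 = 5.532%.

5.53%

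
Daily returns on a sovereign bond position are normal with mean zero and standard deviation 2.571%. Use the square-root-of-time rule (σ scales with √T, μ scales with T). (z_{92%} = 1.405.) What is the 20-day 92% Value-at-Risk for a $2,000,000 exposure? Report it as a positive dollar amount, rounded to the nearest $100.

$323,100

σ_{20d} = 2.571% × √20 = 11.498%.
VaR = 1.405 × 11.498% = 16.155%.
On $2,000,000: 0.16155 × $2,000,000 = $323,100.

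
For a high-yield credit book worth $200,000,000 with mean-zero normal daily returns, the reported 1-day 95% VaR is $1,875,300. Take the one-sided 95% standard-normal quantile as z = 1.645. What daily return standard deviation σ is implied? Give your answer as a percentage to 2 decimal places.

0.57%

VaR as a fraction: $1,875,300 / $200,000,000 = 0.938%.
σ = VaR / z = 0.938% / 1.645 = 0.570%.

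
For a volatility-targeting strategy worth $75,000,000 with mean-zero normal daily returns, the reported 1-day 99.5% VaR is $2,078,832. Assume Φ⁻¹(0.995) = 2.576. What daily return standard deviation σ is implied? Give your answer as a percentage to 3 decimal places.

1.076%

VaR as a fraction: $2,078,832 / $75,000,000 = 2.772%.
σ = VaR / z = 2.772% / 2.576 = 1.076%.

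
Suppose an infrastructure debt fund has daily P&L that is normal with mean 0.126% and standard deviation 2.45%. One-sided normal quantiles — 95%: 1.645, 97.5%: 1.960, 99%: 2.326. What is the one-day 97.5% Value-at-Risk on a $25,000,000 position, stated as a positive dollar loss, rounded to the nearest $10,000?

$1,170,000

VaR = −μ + z·σ = −(0.126%) + 1.960 × 2.45% = 4.676%.
On $25,000,000: 0.04676 × $25,000,000 = $1,169,000.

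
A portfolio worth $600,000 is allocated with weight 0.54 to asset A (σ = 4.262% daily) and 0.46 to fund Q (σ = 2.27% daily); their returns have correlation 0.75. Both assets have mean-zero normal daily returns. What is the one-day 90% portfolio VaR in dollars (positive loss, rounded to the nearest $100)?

$24,300

σ_p² = 0.54²·4.262² + 0.46²·2.27² + 2·0.75·0.54·0.46·4.262·2.27 = 9.9920 (%²).
σ_p = √9.9920 = 3.161%.
At 90%, z = 1.282.
VaR = 1.282 × 3.161% = 4.052%; on $600,000 that is $24,312.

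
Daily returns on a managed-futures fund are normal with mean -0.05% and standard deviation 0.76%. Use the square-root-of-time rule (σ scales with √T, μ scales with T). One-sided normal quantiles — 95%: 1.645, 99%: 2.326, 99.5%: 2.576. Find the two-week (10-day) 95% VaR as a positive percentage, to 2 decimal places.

σ_{10d} = 0.76% × √10 = 2.403%; μ_{10d} = 10 × -0.05% = -0.500%.
VaR = −(-0.500%) + 1.645 × 2.403% = 4.453%.

4.45%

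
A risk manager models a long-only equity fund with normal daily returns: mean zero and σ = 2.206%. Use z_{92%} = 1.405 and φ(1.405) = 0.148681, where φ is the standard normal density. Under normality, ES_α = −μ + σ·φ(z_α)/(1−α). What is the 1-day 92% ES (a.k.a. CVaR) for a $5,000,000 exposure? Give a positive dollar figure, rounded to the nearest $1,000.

$205,000

Tail multiplier: φ(z)/(1−α) = 0.148681 / 0.08 = 1.859.
ES = 2.206% × 1.859 = 4.101%.
On $5,000,000: 0.04101 × $5,000,000 = $205,050.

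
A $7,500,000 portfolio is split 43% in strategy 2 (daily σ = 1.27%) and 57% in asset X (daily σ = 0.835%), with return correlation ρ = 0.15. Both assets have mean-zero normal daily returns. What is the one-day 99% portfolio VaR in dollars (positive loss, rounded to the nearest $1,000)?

$135,000

σ_p² = 0.43²·1.27² + 0.57²·0.835² + 2·0.15·0.43·0.57·1.27·0.835 = 0.6027 (%²).
σ_p = √0.6027 = 0.776%.
At 99%, z = 2.326.
VaR = 2.326 × 0.776% = 1.805%; on $7,500,000 that is $135,375.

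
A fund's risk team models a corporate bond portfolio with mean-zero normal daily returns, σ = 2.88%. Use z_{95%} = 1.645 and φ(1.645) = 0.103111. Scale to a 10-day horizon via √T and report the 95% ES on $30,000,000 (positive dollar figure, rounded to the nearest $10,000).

$5,630,000

σ_{10d} = 2.88% × √10 = 9.107%.
ES multiplier = φ(z)/(1−α) = 0.103111/0.05 = 2.062.
ES = 9.107% × 2.062 = 18.779%; on $30,000,000: $5,633,700.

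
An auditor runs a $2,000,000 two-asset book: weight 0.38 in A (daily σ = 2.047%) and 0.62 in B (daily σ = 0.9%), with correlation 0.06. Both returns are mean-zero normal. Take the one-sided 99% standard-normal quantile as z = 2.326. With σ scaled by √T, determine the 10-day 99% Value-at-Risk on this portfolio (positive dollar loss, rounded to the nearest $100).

σ_p = √(0.38²·2.047² + 0.62²·0.9² + 2·0.06·0.38·0.62·2.047·0.9) = 0.984%.
σ_{10d} = 0.984% × √10 = 3.112%.
VaR = 2.326 × 3.112% = 7.239%; on $2,000,000 that is $144,780.

$144,800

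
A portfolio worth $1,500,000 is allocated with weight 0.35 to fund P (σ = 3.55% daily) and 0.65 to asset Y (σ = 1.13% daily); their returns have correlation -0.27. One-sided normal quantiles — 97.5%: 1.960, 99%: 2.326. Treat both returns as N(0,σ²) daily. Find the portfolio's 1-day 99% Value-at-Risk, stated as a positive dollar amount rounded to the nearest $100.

$44,000

σ_p² = 0.35²·3.55² + 0.65²·1.13² + 2·-0.27·0.35·0.65·3.55·1.13 = 1.5905 (%²).
σ_p = √1.5905 = 1.261%.
VaR = 2.326 × 1.261% = 2.933%; on $1,500,000 that is $43,995.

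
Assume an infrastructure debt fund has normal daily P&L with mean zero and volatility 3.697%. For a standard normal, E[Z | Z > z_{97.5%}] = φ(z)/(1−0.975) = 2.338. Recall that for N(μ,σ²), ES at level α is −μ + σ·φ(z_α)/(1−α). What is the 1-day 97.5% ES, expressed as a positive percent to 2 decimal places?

8.64%

ES = 3.697% × 2.338 = 8.644%.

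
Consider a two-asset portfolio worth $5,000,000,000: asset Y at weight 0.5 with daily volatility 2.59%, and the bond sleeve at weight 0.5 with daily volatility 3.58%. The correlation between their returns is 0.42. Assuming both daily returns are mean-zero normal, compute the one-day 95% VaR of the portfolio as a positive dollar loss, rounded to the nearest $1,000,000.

σ_p² = 0.5²·2.59² + 0.5²·3.58² + 2·0.42·0.5·0.5·2.59·3.58 = 6.8283 (%²).
σ_p = √6.8283 = 2.613%.
At 95%, z = 1.645.
VaR = 1.645 × 2.613% = 4.298%; on $5,000,000,000 that is $214,900,000.

$215,000,000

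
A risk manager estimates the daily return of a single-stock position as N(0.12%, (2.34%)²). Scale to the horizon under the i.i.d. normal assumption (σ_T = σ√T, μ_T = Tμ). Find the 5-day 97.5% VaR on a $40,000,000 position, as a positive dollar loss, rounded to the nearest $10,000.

$3,860,000

At 97.5%, z = 1.960.
σ_{5d} = 2.34% × √5 = 5.232%; μ_{5d} = 5 × 0.12% = 0.600%.
VaR = −(0.600%) + 1.960 × 5.232% = 9.655%.
On $40,000,000: 0.09655 × $40,000,000 = $3,862,000.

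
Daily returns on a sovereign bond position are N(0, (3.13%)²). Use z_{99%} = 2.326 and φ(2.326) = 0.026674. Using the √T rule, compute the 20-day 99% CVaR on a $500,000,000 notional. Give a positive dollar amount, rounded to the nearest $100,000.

$186,700,000

σ_{20d} = 3.13% × √20 = 13.998%.
ES multiplier = φ(z)/(1−α) = 0.026674/0.01 = 2.667.
ES = 13.998% × 2.667 = 37.333%; on $500,000,000: $186,665,000.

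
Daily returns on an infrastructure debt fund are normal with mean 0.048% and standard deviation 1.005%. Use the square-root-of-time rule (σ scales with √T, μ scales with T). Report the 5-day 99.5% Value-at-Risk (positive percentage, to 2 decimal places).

5.55%

At 99.5%, z = 2.576.
σ_{5d} = 1.005% × √5 = 2.247%; μ_{5d} = 5 × 0.048% = 0.240%.
VaR = −(0.240%) + 2.576 × 2.247% = 5.548%.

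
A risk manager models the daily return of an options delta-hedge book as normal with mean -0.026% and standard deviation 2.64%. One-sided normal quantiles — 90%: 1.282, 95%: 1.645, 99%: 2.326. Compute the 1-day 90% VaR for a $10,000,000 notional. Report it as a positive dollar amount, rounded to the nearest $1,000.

VaR = −μ + z·σ = −(-0.026%) + 1.282 × 2.64% = 3.410%.
On $10,000,000: 0.03410 × $10,000,000 = $341,000.

$341,000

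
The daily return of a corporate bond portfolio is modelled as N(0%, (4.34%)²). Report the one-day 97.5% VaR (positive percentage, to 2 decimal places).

At 97.5% one-sided, z = 1.960.
VaR = z·σ = 1.960 × 4.34% = 8.506%.

8.51%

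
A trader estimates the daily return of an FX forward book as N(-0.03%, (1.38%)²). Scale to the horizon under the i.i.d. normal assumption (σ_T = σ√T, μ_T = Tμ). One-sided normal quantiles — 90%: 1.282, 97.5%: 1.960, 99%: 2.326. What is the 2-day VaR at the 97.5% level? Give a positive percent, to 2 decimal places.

3.89%

σ_{2d} = 1.38% × √2 = 1.952%; μ_{2d} = 2 × -0.03% = -0.060%.
VaR = −(-0.060%) + 1.960 × 1.952% = 3.886%.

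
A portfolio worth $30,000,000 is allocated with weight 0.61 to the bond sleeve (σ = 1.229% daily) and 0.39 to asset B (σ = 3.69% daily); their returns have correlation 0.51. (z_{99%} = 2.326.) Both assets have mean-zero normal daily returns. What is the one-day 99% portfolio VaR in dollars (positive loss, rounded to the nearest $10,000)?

σ_p² = 0.61²·1.229² + 0.39²·3.69² + 2·0.51·0.61·0.39·1.229·3.69 = 3.7335 (%²).
σ_p = √3.7335 = 1.932%.
VaR = 2.326 × 1.932% = 4.494%; on $30,000,000 that is $1,348,200.

$1,350,000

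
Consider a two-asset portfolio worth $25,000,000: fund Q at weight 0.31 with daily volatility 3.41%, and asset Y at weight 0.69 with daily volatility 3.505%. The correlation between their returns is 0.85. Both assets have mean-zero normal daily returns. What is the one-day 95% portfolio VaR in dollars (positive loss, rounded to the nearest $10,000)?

$1,380,000

σ_p² = 0.31²·3.41² + 0.69²·3.505² + 2·0.85·0.31·0.69·3.41·3.505 = 11.3125 (%²).
σ_p = √11.3125 = 3.363%.
At 95%, z = 1.645.
VaR = 1.645 × 3.363% = 5.532%; on $25,000,000 that is $1,383,000.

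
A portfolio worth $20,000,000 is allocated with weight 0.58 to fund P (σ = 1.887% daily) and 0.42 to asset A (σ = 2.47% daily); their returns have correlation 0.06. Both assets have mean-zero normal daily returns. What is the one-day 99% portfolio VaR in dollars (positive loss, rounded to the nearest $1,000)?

$722,000

σ_p² = 0.58²·1.887² + 0.42²·2.47² + 2·0.06·0.58·0.42·1.887·2.47 = 2.4103 (%²).
σ_p = √2.4103 = 1.553%.
At 99%, z = 2.326.
VaR = 2.326 × 1.553% = 3.612%; on $20,000,000 that is $722,400.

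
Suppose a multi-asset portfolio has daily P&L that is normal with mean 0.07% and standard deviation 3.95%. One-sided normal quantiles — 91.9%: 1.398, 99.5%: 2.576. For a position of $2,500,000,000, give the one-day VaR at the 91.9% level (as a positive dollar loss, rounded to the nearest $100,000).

$136,300,000

VaR = −μ + z·σ = −(0.07%) + 1.398 × 3.95% = 5.452%.
On $2,500,000,000: 0.05452 × $2,500,000,000 = $136,300,000.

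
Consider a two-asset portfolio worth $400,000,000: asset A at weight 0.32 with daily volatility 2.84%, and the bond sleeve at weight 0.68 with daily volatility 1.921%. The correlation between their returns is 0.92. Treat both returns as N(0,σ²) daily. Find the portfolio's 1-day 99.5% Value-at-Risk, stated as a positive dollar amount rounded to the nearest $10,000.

$22,380,000

σ_p² = 0.32²·2.84² + 0.68²·1.921² + 2·0.92·0.32·0.68·2.84·1.921 = 4.7166 (%²).
σ_p = √4.7166 = 2.172%.
At 99.5%, z = 2.576.
VaR = 2.576 × 2.172% = 5.595%; on $400,000,000 that is $22,380,000.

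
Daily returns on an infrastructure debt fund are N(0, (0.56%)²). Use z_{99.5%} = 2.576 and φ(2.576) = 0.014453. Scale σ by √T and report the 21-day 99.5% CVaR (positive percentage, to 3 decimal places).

7.418%

σ_{21d} = 0.56% × √21 = 2.566%.
ES multiplier = φ(z)/(1−α) = 0.014453/0.005 = 2.891.
ES = 2.566% × 2.891 = 7.418%.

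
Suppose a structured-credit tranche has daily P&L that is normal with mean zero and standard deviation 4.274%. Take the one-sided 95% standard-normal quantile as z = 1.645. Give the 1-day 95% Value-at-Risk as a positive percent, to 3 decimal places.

VaR = z·σ = 1.645 × 4.274% = 7.031%.

7.031%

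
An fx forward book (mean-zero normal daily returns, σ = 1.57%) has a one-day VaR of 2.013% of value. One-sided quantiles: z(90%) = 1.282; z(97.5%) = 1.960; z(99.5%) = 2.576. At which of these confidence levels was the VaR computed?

Implied z = VaR/σ = 2.013 / 1.57 = 1.282.
This matches z(90%) = 1.282.

90%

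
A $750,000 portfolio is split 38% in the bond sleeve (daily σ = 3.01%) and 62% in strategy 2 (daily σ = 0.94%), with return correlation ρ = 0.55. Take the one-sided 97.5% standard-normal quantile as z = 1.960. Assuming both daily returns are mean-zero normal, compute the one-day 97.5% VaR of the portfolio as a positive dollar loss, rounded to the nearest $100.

$22,700

σ_p² = 0.38²·3.01² + 0.62²·0.94² + 2·0.55·0.38·0.62·3.01·0.94 = 2.3812 (%²).
σ_p = √2.3812 = 1.543%.
VaR = 1.960 × 1.543% = 3.024%; on $750,000 that is $22,680.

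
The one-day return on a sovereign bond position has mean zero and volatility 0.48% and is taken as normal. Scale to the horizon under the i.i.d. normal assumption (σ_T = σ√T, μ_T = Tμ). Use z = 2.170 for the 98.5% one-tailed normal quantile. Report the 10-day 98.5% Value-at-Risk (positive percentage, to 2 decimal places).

σ_{10d} = 0.48% × √10 = 1.518%.
VaR = 2.170 × 1.518% = 3.294%.

3.29%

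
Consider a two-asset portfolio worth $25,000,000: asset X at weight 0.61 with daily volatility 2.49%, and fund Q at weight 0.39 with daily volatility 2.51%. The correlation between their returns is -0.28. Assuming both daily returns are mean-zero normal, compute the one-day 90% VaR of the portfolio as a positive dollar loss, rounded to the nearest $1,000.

σ_p² = 0.61²·2.49² + 0.39²·2.51² + 2·-0.28·0.61·0.39·2.49·2.51 = 2.4327 (%²).
σ_p = √2.4327 = 1.560%.
At 90%, z = 1.282.
VaR = 1.282 × 1.560% = 2.000%; on $25,000,000 that is $500,000.

$500,000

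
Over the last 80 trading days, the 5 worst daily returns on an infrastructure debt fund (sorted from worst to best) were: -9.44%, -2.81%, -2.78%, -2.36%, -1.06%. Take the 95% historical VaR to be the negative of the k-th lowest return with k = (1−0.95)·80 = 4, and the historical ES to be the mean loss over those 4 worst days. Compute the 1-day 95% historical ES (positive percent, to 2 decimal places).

4.35%

The 4 worst returns sum to -17.39%.
ES = −(-17.39%) / 4 = 4.3475% ≈ 4.35%.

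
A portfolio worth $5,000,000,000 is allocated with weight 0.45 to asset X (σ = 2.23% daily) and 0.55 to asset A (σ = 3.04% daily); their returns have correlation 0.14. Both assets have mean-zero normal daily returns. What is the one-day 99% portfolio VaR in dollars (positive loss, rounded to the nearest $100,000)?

$240,400,000

σ_p² = 0.45²·2.23² + 0.55²·3.04² + 2·0.14·0.45·0.55·2.23·3.04 = 4.2724 (%²).
σ_p = √4.2724 = 2.067%.
At 99%, z = 2.326.
VaR = 2.326 × 2.067% = 4.808%; on $5,000,000,000 that is $240,400,000.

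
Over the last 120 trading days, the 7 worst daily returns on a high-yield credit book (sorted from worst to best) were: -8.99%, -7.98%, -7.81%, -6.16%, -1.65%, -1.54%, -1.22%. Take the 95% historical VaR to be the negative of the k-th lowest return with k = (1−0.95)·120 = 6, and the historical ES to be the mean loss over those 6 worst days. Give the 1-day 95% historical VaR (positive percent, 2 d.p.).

1.54%

k = 6; the 6th lowest return is -1.54%, so VaR = 1.54%.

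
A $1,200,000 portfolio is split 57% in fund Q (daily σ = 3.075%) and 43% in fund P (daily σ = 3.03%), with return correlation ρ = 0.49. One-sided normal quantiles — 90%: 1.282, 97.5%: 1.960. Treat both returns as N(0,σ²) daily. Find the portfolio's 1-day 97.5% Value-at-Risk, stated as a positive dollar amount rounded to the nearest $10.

σ_p² = 0.57²·3.075² + 0.43²·3.03² + 2·0.49·0.57·0.43·3.075·3.03 = 7.0077 (%²).
σ_p = √7.0077 = 2.647%.
VaR = 1.960 × 2.647% = 5.188%; on $1,200,000 that is $62,256.

$62,260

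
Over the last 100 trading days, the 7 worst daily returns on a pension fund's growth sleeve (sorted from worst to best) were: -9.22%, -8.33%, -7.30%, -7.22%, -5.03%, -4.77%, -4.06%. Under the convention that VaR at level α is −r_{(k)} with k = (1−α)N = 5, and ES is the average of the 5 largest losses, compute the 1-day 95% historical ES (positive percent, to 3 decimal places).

7.420%

The 5 worst returns sum to -37.10%.
ES = −(-37.10%) / 5 = 7.42% ≈ 7.420%.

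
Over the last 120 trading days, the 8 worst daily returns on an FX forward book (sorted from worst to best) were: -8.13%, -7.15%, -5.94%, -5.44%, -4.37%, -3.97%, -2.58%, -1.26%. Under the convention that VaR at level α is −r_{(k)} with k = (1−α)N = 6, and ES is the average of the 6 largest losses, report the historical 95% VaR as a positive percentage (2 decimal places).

3.97%

k = 6; the 6th lowest return is -3.97%, so VaR = 3.97%.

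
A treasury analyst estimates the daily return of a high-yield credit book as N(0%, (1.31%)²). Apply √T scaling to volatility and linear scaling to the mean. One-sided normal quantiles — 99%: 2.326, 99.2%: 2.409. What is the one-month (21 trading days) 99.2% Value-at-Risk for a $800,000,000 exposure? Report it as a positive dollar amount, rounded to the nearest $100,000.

σ_{21d} = 1.31% × √21 = 6.003%.
VaR = 2.409 × 6.003% = 14.461%.
On $800,000,000: 0.14461 × $800,000,000 = $115,688,000.

$115,700,000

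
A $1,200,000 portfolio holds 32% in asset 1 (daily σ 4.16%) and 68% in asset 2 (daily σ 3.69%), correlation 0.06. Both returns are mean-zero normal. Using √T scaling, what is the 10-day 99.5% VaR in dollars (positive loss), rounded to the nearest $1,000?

σ_p = √(0.32²·4.16² + 0.68²·3.69² + 2·0.06·0.32·0.68·4.16·3.69) = 2.910%.
σ_{10d} = 2.910% × √10 = 9.202%.
z(99.5%) = 2.576.
VaR = 2.576 × 9.202% = 23.704%; on $1,200,000 that is $284,448.

$284,000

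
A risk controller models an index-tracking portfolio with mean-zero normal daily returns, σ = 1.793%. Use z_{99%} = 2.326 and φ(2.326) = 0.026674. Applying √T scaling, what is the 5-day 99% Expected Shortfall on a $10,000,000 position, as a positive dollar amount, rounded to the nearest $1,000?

$1,069,000

σ_{5d} = 1.793% × √5 = 4.009%.
ES multiplier = φ(z)/(1−α) = 0.026674/0.01 = 2.667.
ES = 4.009% × 2.667 = 10.692%; on $10,000,000: $1,069,200.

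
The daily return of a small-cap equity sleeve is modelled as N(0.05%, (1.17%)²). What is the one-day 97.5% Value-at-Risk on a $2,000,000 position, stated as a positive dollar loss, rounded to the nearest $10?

At 97.5% one-sided, z = 1.960.
VaR = −μ + z·σ = −(0.05%) + 1.960 × 1.17% = 2.243%.
On $2,000,000: 0.02243 × $2,000,000 = $44,860.

$44,860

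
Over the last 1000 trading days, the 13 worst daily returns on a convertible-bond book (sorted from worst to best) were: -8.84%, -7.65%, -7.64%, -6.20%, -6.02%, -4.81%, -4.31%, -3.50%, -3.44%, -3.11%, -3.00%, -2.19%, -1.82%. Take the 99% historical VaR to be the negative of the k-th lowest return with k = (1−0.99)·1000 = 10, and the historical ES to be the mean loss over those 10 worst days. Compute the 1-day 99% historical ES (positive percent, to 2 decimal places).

The 10 worst returns sum to -55.52%.
ES = −(-55.52%) / 10 = 5.552% ≈ 5.55%.

5.55%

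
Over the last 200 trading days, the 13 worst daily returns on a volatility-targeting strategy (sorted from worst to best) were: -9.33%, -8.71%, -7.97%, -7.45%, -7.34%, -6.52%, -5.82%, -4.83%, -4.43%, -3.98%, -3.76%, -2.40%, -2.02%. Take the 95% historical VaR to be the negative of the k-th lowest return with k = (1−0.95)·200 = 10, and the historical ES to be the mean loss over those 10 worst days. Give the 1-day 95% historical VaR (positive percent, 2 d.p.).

3.98%

k = 10; the 10th lowest return is -3.98%, so VaR = 3.98%.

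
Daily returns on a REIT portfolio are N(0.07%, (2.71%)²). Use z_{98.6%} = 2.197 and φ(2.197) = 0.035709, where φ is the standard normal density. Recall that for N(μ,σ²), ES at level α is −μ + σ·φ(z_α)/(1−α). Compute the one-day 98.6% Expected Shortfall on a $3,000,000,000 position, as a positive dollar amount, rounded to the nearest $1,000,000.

Tail multiplier: φ(z)/(1−α) = 0.035709 / 0.014 = 2.551.
ES = −(0.07%) + 2.71% × 2.551 = 6.843%.
On $3,000,000,000: 0.06843 × $3,000,000,000 = $205,290,000.

$205,000,000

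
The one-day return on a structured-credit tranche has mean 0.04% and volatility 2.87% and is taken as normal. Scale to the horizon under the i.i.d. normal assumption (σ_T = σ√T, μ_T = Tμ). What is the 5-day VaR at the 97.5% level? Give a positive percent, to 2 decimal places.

At 97.5%, z = 1.960.
σ_{5d} = 2.87% × √5 = 6.418%; μ_{5d} = 5 × 0.04% = 0.200%.
VaR = −(0.200%) + 1.960 × 6.418% = 12.379%.

12.38%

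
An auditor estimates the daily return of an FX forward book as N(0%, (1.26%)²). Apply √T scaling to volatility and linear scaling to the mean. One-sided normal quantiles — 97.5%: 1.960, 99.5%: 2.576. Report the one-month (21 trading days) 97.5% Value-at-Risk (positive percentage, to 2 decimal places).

11.32%

σ_{21d} = 1.26% × √21 = 5.774%.
VaR = 1.960 × 5.774% = 11.317%.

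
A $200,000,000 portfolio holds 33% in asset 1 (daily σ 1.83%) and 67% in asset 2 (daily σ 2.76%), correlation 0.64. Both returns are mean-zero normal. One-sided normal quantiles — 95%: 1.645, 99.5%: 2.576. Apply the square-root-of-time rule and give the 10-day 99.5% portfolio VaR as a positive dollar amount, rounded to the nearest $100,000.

σ_p = √(0.33²·1.83² + 0.67²·2.76² + 2·0.64·0.33·0.67·1.83·2.76) = 2.283%.
σ_{10d} = 2.283% × √10 = 7.219%.
VaR = 2.576 × 7.219% = 18.596%; on $200,000,000 that is $37,192,000.

$37,200,000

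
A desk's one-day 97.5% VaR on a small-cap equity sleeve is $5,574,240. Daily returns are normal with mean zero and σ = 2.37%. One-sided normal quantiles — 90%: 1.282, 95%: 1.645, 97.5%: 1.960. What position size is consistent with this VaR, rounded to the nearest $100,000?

$120,000,000

VaR as a fraction of value: z·σ = 1.960 × 2.37% = 4.6452%.
Position = $5,574,240 / 0.046452 = $120,000,000.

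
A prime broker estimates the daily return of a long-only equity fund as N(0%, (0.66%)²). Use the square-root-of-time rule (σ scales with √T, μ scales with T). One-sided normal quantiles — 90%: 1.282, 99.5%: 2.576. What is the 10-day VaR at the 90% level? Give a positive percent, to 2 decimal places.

2.68%

σ_{10d} = 0.66% × √10 = 2.087%.
VaR = 1.282 × 2.087% = 2.676%.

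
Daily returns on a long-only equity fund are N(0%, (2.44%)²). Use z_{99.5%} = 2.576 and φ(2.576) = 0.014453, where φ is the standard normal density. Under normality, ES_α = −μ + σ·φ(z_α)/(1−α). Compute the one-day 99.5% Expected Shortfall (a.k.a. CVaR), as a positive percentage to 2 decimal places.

7.05%

Tail multiplier: φ(z)/(1−α) = 0.014453 / 0.005 = 2.891.
ES = 2.44% × 2.891 = 7.054%.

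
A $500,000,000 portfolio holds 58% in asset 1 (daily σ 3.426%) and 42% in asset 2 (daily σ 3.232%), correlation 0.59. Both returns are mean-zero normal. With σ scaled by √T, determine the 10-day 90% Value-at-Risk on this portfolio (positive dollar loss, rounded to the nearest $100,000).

σ_p = √(0.58²·3.426² + 0.42²·3.232² + 2·0.59·0.58·0.42·3.426·3.232) = 2.996%.
σ_{10d} = 2.996% × √10 = 9.474%.
z(90%) = 1.282.
VaR = 1.282 × 9.474% = 12.146%; on $500,000,000 that is $60,730,000.

$60,700,000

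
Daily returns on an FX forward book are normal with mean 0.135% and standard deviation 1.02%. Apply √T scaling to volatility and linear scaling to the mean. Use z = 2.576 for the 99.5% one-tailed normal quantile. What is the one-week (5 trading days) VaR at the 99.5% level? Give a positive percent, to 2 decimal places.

5.20%

σ_{5d} = 1.02% × √5 = 2.281%; μ_{5d} = 5 × 0.135% = 0.675%.
VaR = −(0.675%) + 2.576 × 2.281% = 5.201%.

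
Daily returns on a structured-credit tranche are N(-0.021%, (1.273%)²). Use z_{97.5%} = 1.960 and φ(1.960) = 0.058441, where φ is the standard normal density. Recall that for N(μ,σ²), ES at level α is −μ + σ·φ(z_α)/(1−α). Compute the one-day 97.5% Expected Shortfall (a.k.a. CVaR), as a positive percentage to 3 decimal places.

2.997%

Tail multiplier: φ(z)/(1−α) = 0.058441 / 0.025 = 2.338.
ES = −(-0.021%) + 1.273% × 2.338 = 2.997%.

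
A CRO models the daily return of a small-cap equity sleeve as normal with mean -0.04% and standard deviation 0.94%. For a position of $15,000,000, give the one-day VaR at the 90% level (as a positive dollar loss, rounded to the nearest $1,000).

$187,000

At 90% one-sided, z = 1.282.
VaR = −μ + z·σ = −(-0.04%) + 1.282 × 0.94% = 1.245%.
On $15,000,000: 0.01245 × $15,000,000 = $186,750.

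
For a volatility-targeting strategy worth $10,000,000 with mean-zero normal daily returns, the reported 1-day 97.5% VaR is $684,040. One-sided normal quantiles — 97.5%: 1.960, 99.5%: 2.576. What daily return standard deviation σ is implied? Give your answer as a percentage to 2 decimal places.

3.49%

VaR as a fraction: $684,040 / $10,000,000 = 6.840%.
σ = VaR / z = 6.840% / 1.960 = 3.490%.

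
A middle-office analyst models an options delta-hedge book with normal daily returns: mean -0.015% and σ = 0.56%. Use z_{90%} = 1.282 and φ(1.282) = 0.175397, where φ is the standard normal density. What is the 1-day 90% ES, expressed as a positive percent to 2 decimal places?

Tail multiplier: φ(z)/(1−α) = 0.175397 / 0.1 = 1.754.
ES = −(-0.015%) + 0.56% × 1.754 = 0.997%.

1.00%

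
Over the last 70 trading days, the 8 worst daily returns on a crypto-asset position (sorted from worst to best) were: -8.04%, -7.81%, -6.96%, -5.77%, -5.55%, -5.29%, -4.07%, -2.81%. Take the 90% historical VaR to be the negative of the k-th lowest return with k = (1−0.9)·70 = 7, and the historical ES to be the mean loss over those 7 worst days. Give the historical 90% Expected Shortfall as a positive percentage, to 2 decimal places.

6.21%

The 7 worst returns sum to -43.49%.
ES = −(-43.49%) / 7 = 6.2128…% ≈ 6.21%.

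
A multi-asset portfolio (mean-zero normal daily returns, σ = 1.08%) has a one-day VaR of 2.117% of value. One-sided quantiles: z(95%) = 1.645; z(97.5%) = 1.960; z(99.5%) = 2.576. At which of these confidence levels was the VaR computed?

Implied z = VaR/σ = 2.117 / 1.08 = 1.960.
This matches z(97.5%) = 1.960.

97.5%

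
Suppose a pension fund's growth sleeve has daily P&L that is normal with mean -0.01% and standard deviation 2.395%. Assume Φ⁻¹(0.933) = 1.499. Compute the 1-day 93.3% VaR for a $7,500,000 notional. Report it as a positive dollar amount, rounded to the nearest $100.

VaR = −μ + z·σ = −(-0.01%) + 1.499 × 2.395% = 3.600%.
On $7,500,000: 0.03600 × $7,500,000 = $270,000.

$270,000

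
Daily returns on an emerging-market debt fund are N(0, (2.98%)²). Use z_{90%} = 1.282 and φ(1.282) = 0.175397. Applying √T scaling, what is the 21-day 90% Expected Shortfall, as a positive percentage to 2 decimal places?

σ_{21d} = 2.98% × √21 = 13.656%.
ES multiplier = φ(z)/(1−α) = 0.175397/0.1 = 1.754.
ES = 13.656% × 1.754 = 23.953%.

23.95%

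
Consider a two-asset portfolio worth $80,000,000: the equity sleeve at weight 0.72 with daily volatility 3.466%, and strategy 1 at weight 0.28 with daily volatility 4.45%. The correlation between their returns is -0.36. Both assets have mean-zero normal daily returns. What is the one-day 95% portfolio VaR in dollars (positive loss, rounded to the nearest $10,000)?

$3,100,000

σ_p² = 0.72²·3.466² + 0.28²·4.45² + 2·-0.36·0.72·0.28·3.466·4.45 = 5.5414 (%²).
σ_p = √5.5414 = 2.354%.
At 95%, z = 1.645.
VaR = 1.645 × 2.354% = 3.872%; on $80,000,000 that is $3,097,600.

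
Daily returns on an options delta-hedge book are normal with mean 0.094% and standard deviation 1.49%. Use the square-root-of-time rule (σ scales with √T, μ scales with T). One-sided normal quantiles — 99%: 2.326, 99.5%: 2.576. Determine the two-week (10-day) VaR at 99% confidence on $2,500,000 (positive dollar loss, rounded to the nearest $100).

$250,500

σ_{10d} = 1.49% × √10 = 4.712%; μ_{10d} = 10 × 0.094% = 0.940%.
VaR = −(0.940%) + 2.326 × 4.712% = 10.020%.
On $2,500,000: 0.10020 × $2,500,000 = $250,500.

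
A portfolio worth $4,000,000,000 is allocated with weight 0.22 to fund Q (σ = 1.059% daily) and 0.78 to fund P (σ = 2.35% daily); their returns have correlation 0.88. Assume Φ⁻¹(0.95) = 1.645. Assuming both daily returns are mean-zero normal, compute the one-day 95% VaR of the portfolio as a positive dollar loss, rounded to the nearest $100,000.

σ_p² = 0.22²·1.059² + 0.78²·2.35² + 2·0.88·0.22·0.78·1.059·2.35 = 4.1658 (%²).
σ_p = √4.1658 = 2.041%.
VaR = 1.645 × 2.041% = 3.357%; on $4,000,000,000 that is $134,280,000.

$134,300,000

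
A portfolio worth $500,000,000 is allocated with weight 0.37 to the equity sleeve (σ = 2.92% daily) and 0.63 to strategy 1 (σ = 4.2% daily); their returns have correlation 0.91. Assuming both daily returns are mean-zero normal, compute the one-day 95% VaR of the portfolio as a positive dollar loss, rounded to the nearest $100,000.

σ_p² = 0.37²·2.92² + 0.63²·4.2² + 2·0.91·0.37·0.63·2.92·4.2 = 13.3715 (%²).
σ_p = √13.3715 = 3.657%.
At 95%, z = 1.645.
VaR = 1.645 × 3.657% = 6.016%; on $500,000,000 that is $30,080,000.

$30,100,000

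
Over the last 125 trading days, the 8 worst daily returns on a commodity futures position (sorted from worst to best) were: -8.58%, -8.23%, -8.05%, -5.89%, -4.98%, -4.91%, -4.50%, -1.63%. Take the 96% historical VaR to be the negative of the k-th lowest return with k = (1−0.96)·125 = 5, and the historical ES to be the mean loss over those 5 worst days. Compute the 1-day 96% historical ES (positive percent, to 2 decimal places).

7.15%

The 5 worst returns sum to -35.73%.
ES = −(-35.73%) / 5 = 7.146% ≈ 7.15%.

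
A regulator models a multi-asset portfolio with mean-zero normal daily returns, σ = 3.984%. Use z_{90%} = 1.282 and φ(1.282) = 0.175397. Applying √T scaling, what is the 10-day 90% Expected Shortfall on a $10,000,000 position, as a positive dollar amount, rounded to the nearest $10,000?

$2,210,000

σ_{10d} = 3.984% × √10 = 12.599%.
ES multiplier = φ(z)/(1−α) = 0.175397/0.1 = 1.754.
ES = 12.599% × 1.754 = 22.099%; on $10,000,000: $2,209,900.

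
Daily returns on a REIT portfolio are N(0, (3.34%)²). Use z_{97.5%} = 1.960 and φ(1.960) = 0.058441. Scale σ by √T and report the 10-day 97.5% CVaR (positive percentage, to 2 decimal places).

σ_{10d} = 3.34% × √10 = 10.562%.
ES multiplier = φ(z)/(1−α) = 0.058441/0.025 = 2.338.
ES = 10.562% × 2.338 = 24.694%.

24.69%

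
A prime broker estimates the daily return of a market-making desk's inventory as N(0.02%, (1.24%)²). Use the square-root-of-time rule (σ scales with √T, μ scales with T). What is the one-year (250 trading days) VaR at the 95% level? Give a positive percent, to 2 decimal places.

27.25%

At 95%, z = 1.645.
σ_{250d} = 1.24% × √250 = 19.606%; μ_{250d} = 250 × 0.02% = 5.000%.
VaR = −(5.000%) + 1.645 × 19.606% = 27.252%.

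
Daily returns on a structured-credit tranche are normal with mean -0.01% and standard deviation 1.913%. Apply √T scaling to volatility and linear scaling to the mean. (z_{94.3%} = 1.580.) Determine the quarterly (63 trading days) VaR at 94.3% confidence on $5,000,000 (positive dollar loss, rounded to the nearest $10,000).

σ_{63d} = 1.913% × √63 = 15.184%; μ_{63d} = 63 × -0.01% = -0.630%.
VaR = −(-0.630%) + 1.580 × 15.184% = 24.621%.
On $5,000,000: 0.24621 × $5,000,000 = $1,231,050.

$1,230,000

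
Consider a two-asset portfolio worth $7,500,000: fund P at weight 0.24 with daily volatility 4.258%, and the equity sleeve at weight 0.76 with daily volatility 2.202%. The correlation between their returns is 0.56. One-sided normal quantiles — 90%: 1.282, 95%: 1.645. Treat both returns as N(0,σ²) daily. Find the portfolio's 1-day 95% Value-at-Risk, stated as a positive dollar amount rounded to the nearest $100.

σ_p² = 0.24²·4.258² + 0.76²·2.202² + 2·0.56·0.24·0.76·4.258·2.202 = 5.7604 (%²).
σ_p = √5.7604 = 2.400%.
VaR = 1.645 × 2.400% = 3.948%; on $7,500,000 that is $296,100.

$296,100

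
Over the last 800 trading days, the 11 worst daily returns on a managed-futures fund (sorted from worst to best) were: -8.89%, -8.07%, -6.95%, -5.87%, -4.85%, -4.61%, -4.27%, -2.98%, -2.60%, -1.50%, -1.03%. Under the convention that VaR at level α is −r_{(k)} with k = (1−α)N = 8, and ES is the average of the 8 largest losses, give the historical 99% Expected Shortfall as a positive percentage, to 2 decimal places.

5.81%

The 8 worst returns sum to -46.49%.
ES = −(-46.49%) / 8 = 5.81125% ≈ 5.81%.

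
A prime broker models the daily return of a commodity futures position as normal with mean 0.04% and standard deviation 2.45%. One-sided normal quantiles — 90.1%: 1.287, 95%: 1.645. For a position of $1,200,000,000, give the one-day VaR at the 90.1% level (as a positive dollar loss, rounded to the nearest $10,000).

VaR = −μ + z·σ = −(0.04%) + 1.287 × 2.45% = 3.113%.
On $1,200,000,000: 0.03113 × $1,200,000,000 = $37,356,000.

$37,360,000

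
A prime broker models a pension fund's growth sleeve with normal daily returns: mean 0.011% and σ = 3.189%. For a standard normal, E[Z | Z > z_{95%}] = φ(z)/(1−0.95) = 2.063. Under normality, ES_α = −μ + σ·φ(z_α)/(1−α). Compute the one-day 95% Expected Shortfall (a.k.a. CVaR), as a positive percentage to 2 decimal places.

ES = −(0.011%) + 3.189% × 2.063 = 6.568%.

6.57%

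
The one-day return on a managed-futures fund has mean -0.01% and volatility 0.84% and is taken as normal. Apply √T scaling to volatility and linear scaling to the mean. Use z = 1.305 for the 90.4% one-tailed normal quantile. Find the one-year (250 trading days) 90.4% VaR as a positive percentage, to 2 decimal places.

19.83%

σ_{250d} = 0.84% × √250 = 13.282%; μ_{250d} = 250 × -0.01% = -2.500%.
VaR = −(-2.500%) + 1.305 × 13.282% = 19.833%.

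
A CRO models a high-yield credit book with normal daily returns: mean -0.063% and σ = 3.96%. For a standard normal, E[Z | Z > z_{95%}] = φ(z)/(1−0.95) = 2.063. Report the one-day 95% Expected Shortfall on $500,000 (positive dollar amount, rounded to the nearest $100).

$41,200

ES = −(-0.063%) + 3.96% × 2.063 = 8.232%.
On $500,000: 0.08232 × $500,000 = $41,160.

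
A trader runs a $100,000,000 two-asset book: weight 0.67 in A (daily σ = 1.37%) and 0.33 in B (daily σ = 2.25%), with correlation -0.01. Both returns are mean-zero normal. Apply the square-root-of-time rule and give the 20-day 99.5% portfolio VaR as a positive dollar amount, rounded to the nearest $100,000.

$13,500,000

σ_p = √(0.67²·1.37² + 0.33²·2.25² + 2·-0.01·0.67·0.33·1.37·2.25) = 1.175%.
σ_{20d} = 1.175% × √20 = 5.255%.
z(99.5%) = 2.576.
VaR = 2.576 × 5.255% = 13.537%; on $100,000,000 that is $13,537,000.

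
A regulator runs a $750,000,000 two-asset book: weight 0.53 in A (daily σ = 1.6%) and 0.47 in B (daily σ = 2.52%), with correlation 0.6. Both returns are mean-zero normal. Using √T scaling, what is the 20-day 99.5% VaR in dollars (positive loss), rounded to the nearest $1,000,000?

$158,000,000

σ_p = √(0.53²·1.6² + 0.47²·2.52² + 2·0.6·0.53·0.47·1.6·2.52) = 1.824%.
σ_{20d} = 1.824% × √20 = 8.157%.
z(99.5%) = 2.576.
VaR = 2.576 × 8.157% = 21.012%; on $750,000,000 that is $157,590,000.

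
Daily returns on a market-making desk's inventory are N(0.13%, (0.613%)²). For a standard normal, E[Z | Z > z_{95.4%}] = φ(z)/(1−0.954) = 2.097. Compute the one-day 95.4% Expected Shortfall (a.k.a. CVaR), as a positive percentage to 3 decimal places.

1.155%

ES = −(0.13%) + 0.613% × 2.097 = 1.155%.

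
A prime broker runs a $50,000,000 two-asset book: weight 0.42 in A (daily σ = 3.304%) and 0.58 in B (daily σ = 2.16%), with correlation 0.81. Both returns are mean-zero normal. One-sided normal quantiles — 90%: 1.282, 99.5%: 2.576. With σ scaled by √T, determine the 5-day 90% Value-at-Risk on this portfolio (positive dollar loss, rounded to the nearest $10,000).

$3,600,000

σ_p = √(0.42²·3.304² + 0.58²·2.16² + 2·0.81·0.42·0.58·3.304·2.16) = 2.512%.
σ_{5d} = 2.512% × √5 = 5.617%.
VaR = 1.282 × 5.617% = 7.201%; on $50,000,000 that is $3,600,500.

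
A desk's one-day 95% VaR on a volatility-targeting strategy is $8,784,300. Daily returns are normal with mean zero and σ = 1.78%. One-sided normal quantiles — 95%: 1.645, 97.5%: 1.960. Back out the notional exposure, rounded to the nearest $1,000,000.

$300,000,000

VaR as a fraction of value: z·σ = 1.645 × 1.78% = 2.9281%.
Position = $8,784,300 / 0.029281 = $300,000,000.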